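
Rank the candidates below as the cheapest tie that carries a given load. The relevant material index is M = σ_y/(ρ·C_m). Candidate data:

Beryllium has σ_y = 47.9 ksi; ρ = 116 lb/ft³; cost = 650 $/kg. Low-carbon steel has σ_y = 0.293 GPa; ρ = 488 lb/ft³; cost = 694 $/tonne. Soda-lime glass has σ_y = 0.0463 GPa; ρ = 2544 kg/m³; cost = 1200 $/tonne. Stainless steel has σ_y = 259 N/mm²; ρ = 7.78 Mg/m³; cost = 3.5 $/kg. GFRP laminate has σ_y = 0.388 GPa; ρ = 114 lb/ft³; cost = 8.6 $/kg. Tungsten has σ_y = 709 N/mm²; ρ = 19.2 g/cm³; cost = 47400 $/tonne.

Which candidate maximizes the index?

After converting to SI:
  beryllium: σ_y = 330.3 MPa, ρ = 1858 kg/m³, cost = 650.0 $/kg
  low-carbon steel: σ_y = 293.0 MPa, ρ = 7817 kg/m³, cost = 0.6940 $/kg
  soda-lime glass: σ_y = 46.30 MPa, ρ = 2544 kg/m³, cost = 1.200 $/kg
  stainless steel: σ_y = 259.0 MPa, ρ = 7780 kg/m³, cost = 3.500 $/kg
  GFRP laminate: σ_y = 388.0 MPa, ρ = 1826 kg/m³, cost = 8.600 $/kg
  tungsten: σ_y = 709.0 MPa, ρ = 19200 kg/m³, cost = 47.40 $/kg
  low-carbon steel: M = 54.0 kN·m per $
  GFRP laminate: M = 24.7 kN·m per $
  soda-lime glass: M = 15.2 kN·m per $
  stainless steel: M = 9.51 kN·m per $
  tungsten: M = 0.779 kN·m per $
  beryllium: M = 0.273 kN·m per $
Highest index: low-carbon steel.

low-carbon steel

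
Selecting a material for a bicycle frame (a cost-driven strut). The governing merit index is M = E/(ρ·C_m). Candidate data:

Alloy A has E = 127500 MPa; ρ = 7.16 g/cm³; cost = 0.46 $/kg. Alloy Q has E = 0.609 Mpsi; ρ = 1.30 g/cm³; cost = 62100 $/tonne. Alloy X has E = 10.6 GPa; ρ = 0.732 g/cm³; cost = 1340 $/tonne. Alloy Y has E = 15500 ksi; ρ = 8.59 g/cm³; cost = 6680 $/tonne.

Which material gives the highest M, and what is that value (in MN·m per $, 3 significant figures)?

Convert each candidate to consistent units, then evaluate M:
  alloy A: E = 127.5 GPa, ρ = 7160 kg/m³, cost = 0.4600 $/kg
  alloy Q: E = 4.199 GPa, ρ = 1300 kg/m³, cost = 62.10 $/kg
  alloy X: E = 10.60 GPa, ρ = 732.0 kg/m³, cost = 1.340 $/kg
  alloy Y: E = 106.9 GPa, ρ = 8590 kg/m³, cost = 6.680 $/kg
  alloy A: M = 38.7 MN·m per $
  alloy X: M = 10.8 MN·m per $
  alloy Y: M = 1.86 MN·m per $
  alloy Q: M = 0.0520 MN·m per $
Highest index: alloy A.

alloy A, M = 38.7 MN·m per $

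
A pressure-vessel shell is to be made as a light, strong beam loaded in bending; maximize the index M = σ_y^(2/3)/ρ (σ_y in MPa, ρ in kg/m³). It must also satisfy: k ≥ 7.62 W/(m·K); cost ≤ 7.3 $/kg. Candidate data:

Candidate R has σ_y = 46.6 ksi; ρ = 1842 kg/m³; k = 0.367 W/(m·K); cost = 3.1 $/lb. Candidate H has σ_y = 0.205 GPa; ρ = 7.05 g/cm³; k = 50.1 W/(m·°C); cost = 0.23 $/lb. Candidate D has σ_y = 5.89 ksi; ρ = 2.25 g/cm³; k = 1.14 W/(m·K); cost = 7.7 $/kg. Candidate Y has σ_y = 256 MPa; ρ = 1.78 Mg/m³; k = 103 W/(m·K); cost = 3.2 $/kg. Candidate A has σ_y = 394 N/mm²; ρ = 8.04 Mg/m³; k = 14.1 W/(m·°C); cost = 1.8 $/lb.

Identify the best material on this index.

candidate Y

Screen on constraints: k ≥ 7.62 W/(m·K); cost ≤ 7.3 $/kg. Survivors: candidate H, candidate Y, candidate A.
After converting to SI:
  candidate H: σ_y = 205.0 MPa, ρ = 7050 kg/m³
  candidate Y: σ_y = 256.0 MPa, ρ = 1780 kg/m³
  candidate A: σ_y = 394.0 MPa, ρ = 8040 kg/m³
  candidate Y: M = 22.7×10⁻³
  candidate A: M = 6.68×10⁻³
  candidate H: M = 4.93×10⁻³
The maximum is for candidate Y.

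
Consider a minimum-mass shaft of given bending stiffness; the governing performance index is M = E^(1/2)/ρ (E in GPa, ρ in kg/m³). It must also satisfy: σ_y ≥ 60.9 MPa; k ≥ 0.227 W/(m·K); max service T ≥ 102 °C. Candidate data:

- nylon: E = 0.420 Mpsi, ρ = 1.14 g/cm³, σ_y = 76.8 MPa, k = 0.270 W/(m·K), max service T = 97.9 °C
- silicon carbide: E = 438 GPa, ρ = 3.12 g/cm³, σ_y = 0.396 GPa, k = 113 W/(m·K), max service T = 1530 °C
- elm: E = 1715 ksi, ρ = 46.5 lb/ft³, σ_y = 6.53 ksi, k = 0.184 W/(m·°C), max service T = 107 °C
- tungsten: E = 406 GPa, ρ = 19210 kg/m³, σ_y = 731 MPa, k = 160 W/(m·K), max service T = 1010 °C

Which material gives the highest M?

silicon carbide

Screen on constraints: σ_y ≥ 60.9 MPa; k ≥ 0.227 W/(m·K); max service T ≥ 102 °C. Survivors: silicon carbide, tungsten.
After converting to SI:
  silicon carbide: E = 438.0 GPa, ρ = 3120 kg/m³
  tungsten: E = 406.0 GPa, ρ = 19210 kg/m³
  silicon carbide: M = 6.71×10⁻³
  tungsten: M = 1.05×10⁻³
The maximum is for silicon carbide.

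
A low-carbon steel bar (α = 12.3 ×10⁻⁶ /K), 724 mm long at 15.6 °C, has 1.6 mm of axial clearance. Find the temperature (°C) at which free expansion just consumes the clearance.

195 °C

α·L₀·ΔT = 1.6 mm ⇒ ΔT = 1.6 / (12.3×10⁻⁶ × 724.0) = 179.7 K.
T = 15.6 + 179.7 = 195.3 °C.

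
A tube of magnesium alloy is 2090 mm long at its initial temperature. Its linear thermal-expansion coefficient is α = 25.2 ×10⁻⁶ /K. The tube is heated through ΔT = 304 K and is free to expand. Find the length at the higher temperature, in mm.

ΔL = α·L₀·ΔT = 25.2×10⁻⁶ × 2090 mm × 304.0 K = 16.0 mm.
L = L₀ + ΔL = 2090 + 16.0 = 2106.0 mm.

2106.0 mm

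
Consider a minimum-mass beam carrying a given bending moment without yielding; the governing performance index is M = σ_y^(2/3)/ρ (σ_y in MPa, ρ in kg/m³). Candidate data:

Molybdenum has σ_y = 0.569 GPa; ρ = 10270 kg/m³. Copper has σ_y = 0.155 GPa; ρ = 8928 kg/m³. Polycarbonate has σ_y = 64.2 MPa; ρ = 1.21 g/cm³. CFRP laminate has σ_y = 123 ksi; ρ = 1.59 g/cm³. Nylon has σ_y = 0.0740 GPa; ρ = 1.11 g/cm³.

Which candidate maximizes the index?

CFRP laminate

Putting every candidate on a common basis:
  molybdenum: σ_y = 569.0 MPa, ρ = 10270 kg/m³
  copper: σ_y = 155.0 MPa, ρ = 8928 kg/m³
  polycarbonate: σ_y = 64.20 MPa, ρ = 1210 kg/m³
  CFRP laminate: σ_y = 848.1 MPa, ρ = 1590 kg/m³
  nylon: σ_y = 74.00 MPa, ρ = 1110 kg/m³
  CFRP laminate: M = 56.3×10⁻³
  nylon: M = 15.9×10⁻³
  polycarbonate: M = 13.3×10⁻³
  molybdenum: M = 6.69×10⁻³
  copper: M = 3.23×10⁻³
CFRP laminate has the largest M.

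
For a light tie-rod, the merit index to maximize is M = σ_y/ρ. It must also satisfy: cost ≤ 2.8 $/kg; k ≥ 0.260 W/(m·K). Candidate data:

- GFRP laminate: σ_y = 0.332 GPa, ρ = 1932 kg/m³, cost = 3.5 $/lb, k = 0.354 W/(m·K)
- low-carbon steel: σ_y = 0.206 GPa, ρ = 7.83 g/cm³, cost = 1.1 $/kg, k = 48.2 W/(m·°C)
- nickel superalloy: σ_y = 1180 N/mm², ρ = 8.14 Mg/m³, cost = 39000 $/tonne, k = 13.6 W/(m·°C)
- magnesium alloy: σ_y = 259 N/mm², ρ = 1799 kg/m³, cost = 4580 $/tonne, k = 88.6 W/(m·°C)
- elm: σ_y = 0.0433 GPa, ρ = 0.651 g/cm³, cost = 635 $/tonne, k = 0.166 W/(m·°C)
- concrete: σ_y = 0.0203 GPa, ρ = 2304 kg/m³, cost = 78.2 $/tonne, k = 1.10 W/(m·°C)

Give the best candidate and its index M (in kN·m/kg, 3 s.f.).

Screen on constraints: cost ≤ 2.8 $/kg; k ≥ 0.260 W/(m·K). Survivors: low-carbon steel, concrete.
Convert each candidate to consistent units, then evaluate M:
  low-carbon steel: σ_y = 206.0 MPa, ρ = 7830 kg/m³
  concrete: σ_y = 20.30 MPa, ρ = 2304 kg/m³
  low-carbon steel: M = 26.3 kN·m/kg
  concrete: M = 8.81 kN·m/kg
Highest index: low-carbon steel.

low-carbon steel, M = 26.3 kN·m/kg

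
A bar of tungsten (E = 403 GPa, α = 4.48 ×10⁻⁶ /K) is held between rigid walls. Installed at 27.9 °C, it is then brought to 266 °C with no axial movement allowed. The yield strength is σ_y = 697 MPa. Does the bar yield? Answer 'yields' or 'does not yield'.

ΔT = 238.1 K. Constrained thermal stress σ = E·α·ΔT = 403.0×10³ MPa × 4.48×10⁻⁶ × 238.1 = 430 MPa (compressive).
Compare to σ_y = 697 MPa: σ < σ_y, so it does not yield.

does not yield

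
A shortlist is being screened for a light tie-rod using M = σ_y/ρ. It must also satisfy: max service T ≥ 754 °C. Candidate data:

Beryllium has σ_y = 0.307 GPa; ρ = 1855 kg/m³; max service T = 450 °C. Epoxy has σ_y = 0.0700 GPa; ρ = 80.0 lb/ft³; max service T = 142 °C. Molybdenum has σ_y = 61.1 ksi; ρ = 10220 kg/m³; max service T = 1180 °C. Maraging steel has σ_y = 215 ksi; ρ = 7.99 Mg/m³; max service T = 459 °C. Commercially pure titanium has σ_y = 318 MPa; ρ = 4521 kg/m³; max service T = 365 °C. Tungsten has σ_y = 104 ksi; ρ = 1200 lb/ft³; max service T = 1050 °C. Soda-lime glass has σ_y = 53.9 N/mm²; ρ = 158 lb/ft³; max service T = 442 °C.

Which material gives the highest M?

molybdenum

Screen on constraints: max service T ≥ 754 °C. Survivors: molybdenum, tungsten.
Convert each candidate to consistent units, then evaluate M:
  molybdenum: σ_y = 421.3 MPa, ρ = 10220 kg/m³
  tungsten: σ_y = 717.1 MPa, ρ = 19220 kg/m³
  molybdenum: M = 41.2 kN·m/kg
  tungsten: M = 37.3 kN·m/kg
The maximum is for molybdenum.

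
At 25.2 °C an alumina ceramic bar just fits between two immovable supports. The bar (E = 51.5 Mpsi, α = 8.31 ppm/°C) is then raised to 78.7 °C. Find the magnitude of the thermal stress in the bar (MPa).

158 MPa

E = 51.5 Mpsi = 355.1 GPa.
ΔT = 53.50 K. Constrained thermal stress σ = E·α·ΔT = 355.1×10³ MPa × 8.31×10⁻⁶ × 53.50 = 158 MPa (compressive).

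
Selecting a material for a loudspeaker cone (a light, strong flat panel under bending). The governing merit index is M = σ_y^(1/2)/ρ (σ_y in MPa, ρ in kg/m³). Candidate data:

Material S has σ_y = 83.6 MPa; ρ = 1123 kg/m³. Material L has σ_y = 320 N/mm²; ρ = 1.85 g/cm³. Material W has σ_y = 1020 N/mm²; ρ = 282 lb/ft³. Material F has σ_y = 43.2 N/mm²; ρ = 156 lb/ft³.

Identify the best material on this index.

In SI units:
  material S: σ_y = 83.60 MPa, ρ = 1123 kg/m³
  material L: σ_y = 320.0 MPa, ρ = 1850 kg/m³
  material W: σ_y = 1020 MPa, ρ = 4517 kg/m³
  material F: σ_y = 43.20 MPa, ρ = 2499 kg/m³
  material L: M = 9.67×10⁻³
  material S: M = 8.14×10⁻³
  material W: M = 7.07×10⁻³
  material F: M = 2.63×10⁻³
Material L ranks first.

material L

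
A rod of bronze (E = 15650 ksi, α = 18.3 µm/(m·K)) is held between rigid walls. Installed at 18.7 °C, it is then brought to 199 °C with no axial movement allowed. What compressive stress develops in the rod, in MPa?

356 MPa

E = 15650 ksi = 107.9 GPa.
ΔT = 180.3 K. Constrained thermal stress σ = E·α·ΔT = 107.9×10³ MPa × 18.3×10⁻⁶ × 180.3 = 356 MPa (compressive).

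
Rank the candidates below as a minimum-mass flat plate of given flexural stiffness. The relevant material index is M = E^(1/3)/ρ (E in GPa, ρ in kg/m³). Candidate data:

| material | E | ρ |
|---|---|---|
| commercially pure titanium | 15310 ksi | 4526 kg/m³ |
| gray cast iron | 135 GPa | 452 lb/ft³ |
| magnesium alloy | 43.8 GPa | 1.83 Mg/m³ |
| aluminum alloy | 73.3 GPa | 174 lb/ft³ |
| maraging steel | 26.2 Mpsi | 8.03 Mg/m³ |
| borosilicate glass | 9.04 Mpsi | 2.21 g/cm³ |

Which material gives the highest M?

Putting every candidate on a common basis:
  commercially pure titanium: E = 105.6 GPa, ρ = 4526 kg/m³
  gray cast iron: E = 135.0 GPa, ρ = 7240 kg/m³
  magnesium alloy: E = 43.80 GPa, ρ = 1830 kg/m³
  aluminum alloy: E = 73.30 GPa, ρ = 2787 kg/m³
  maraging steel: E = 180.6 GPa, ρ = 8030 kg/m³
  borosilicate glass: E = 62.33 GPa, ρ = 2210 kg/m³
  magnesium alloy: M = 1.93×10⁻³
  borosilicate glass: M = 1.79×10⁻³
  aluminum alloy: M = 1.50×10⁻³
  commercially pure titanium: M = 1.04×10⁻³
  gray cast iron: M = 0.709×10⁻³
  maraging steel: M = 0.704×10⁻³
Highest index: magnesium alloy.

magnesium alloy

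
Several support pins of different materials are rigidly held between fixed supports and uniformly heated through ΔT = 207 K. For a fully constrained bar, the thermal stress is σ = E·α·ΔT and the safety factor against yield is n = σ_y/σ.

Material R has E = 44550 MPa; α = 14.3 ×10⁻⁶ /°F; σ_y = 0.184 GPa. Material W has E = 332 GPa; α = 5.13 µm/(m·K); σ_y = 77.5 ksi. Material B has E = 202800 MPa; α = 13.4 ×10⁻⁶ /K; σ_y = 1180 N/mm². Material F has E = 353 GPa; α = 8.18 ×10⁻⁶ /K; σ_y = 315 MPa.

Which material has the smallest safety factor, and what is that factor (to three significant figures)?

Per material, after unit conversion:
  material R: E = 44.55, α = 25.7, σ_y = 184.0 → σ = 237 MPa, n = 0.775
  material W: E = 332.0, α = 5.13, σ_y = 534.3 → σ = 353 MPa, n = 1.52
  material B: E = 202.8, α = 13.4, σ_y = 1180 → σ = 563 MPa, n = 2.10
  material F: E = 353.0, α = 8.18, σ_y = 315.0 → σ = 598 MPa, n = 0.527
Smallest n: material F with n = 0.527.

material F, n = 0.527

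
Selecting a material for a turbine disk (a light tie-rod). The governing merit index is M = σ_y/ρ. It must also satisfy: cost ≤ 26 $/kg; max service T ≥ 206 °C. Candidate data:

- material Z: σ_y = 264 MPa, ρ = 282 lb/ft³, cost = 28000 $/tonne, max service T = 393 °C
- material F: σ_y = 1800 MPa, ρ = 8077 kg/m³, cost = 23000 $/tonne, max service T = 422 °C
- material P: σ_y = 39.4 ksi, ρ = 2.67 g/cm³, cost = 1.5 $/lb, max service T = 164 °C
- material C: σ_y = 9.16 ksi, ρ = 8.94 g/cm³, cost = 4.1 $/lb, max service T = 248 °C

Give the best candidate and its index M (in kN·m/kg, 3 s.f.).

material F, M = 223 kN·m/kg

Screen on constraints: cost ≤ 26 $/kg; max service T ≥ 206 °C. Survivors: material F, material C.
After converting to SI:
  material F: σ_y = 1800 MPa, ρ = 8077 kg/m³
  material C: σ_y = 63.16 MPa, ρ = 8940 kg/m³
  material F: M = 223 kN·m/kg
  material C: M = 7.06 kN·m/kg
Highest index: material F.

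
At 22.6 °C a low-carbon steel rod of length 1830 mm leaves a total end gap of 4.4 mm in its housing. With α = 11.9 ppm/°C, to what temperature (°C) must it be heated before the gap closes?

α·L₀·ΔT = 4.4 mm ⇒ ΔT = 4.4 / (11.9×10⁻⁶ × 1830.0) = 202.0 K.
T = 22.6 + 202.0 = 224.6 °C.

225 °C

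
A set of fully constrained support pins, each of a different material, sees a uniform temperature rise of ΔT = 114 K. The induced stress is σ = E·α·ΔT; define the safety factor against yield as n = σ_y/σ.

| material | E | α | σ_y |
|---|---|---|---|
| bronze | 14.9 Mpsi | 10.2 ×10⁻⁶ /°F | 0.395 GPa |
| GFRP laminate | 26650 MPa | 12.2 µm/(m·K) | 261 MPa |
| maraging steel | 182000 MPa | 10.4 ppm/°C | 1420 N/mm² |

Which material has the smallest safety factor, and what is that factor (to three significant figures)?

Per material, after unit conversion:
  bronze: E = 102.7, α = 18.4, σ_y = 395.0 → σ = 215 MPa, n = 1.84
  GFRP laminate: E = 26.65, α = 12.2, σ_y = 261.0 → σ = 37.1 MPa, n = 7.04
  maraging steel: E = 182.0, α = 10.4, σ_y = 1420 → σ = 216 MPa, n = 6.58
The minimum is bronze at n = 1.84.

bronze, n = 1.84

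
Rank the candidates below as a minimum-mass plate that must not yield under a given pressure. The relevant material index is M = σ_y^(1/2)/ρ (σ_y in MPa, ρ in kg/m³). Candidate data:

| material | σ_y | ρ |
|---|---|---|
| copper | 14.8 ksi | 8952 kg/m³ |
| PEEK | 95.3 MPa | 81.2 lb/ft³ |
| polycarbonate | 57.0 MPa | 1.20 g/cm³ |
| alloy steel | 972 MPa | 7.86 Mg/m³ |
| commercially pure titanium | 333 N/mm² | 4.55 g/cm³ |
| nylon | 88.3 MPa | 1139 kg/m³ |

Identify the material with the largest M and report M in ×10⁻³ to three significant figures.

nylon, M = 8.25×10⁻³

After converting to SI:
  copper: σ_y = 102.0 MPa, ρ = 8952 kg/m³
  PEEK: σ_y = 95.30 MPa, ρ = 1301 kg/m³
  polycarbonate: σ_y = 57.00 MPa, ρ = 1200 kg/m³
  alloy steel: σ_y = 972.0 MPa, ρ = 7860 kg/m³
  commercially pure titanium: σ_y = 333.0 MPa, ρ = 4550 kg/m³
  nylon: σ_y = 88.30 MPa, ρ = 1139 kg/m³
  nylon: M = 8.25×10⁻³
  PEEK: M = 7.51×10⁻³
  polycarbonate: M = 6.29×10⁻³
  commercially pure titanium: M = 4.01×10⁻³
  alloy steel: M = 3.97×10⁻³
  copper: M = 1.13×10⁻³
The maximum is for nylon.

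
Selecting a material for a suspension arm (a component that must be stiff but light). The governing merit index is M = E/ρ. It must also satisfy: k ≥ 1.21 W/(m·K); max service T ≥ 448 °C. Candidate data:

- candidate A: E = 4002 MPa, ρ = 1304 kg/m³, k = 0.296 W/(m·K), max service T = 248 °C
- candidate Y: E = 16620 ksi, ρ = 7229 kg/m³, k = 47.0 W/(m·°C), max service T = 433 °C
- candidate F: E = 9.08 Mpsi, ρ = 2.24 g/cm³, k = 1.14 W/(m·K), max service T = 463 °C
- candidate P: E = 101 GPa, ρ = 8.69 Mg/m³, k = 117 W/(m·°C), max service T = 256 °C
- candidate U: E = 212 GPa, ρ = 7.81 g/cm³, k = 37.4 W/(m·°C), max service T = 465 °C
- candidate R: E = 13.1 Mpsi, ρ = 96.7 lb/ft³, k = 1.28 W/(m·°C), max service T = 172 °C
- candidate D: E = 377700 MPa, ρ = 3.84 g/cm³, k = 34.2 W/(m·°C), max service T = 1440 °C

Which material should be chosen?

candidate D

Screen on constraints: k ≥ 1.21 W/(m·K); max service T ≥ 448 °C. Survivors: candidate U, candidate D.
After converting to SI:
  candidate U: E = 212.0 GPa, ρ = 7810 kg/m³
  candidate D: E = 377.7 GPa, ρ = 3840 kg/m³
  candidate D: M = 98.4 MN·m/kg
  candidate U: M = 27.1 MN·m/kg
Highest index: candidate D.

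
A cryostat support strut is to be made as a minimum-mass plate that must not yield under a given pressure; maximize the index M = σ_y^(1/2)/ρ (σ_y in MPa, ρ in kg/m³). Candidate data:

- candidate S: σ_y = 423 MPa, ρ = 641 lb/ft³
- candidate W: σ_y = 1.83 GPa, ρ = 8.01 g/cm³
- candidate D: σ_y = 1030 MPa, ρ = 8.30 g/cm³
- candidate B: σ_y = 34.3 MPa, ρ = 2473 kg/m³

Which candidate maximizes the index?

candidate W

Convert each candidate to consistent units, then evaluate M:
  candidate S: σ_y = 423.0 MPa, ρ = 10270 kg/m³
  candidate W: σ_y = 1830 MPa, ρ = 8010 kg/m³
  candidate D: σ_y = 1030 MPa, ρ = 8300 kg/m³
  candidate B: σ_y = 34.30 MPa, ρ = 2473 kg/m³
  candidate W: M = 5.34×10⁻³
  candidate D: M = 3.87×10⁻³
  candidate B: M = 2.37×10⁻³
  candidate S: M = 2.00×10⁻³
The maximum is for candidate W.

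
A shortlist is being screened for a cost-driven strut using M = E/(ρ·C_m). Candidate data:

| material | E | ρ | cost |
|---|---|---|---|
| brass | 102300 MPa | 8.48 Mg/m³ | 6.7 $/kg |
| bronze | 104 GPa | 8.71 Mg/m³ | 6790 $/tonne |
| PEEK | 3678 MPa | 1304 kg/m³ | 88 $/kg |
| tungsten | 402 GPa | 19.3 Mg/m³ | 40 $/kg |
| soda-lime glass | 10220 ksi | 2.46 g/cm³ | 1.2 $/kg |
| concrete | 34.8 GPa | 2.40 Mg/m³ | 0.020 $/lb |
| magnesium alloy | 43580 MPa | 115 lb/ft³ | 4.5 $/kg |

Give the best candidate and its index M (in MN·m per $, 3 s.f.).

Putting every candidate on a common basis:
  brass: E = 102.3 GPa, ρ = 8480 kg/m³, cost = 6.700 $/kg
  bronze: E = 104.0 GPa, ρ = 8710 kg/m³, cost = 6.790 $/kg
  PEEK: E = 3.678 GPa, ρ = 1304 kg/m³, cost = 88.00 $/kg
  tungsten: E = 402.0 GPa, ρ = 19300 kg/m³, cost = 40.00 $/kg
  soda-lime glass: E = 70.46 GPa, ρ = 2460 kg/m³, cost = 1.200 $/kg
  concrete: E = 34.80 GPa, ρ = 2400 kg/m³, cost = 0.04409 $/kg
  magnesium alloy: E = 43.58 GPa, ρ = 1842 kg/m³, cost = 4.500 $/kg
  concrete: M = 329 MN·m per $
  soda-lime glass: M = 23.9 MN·m per $
  magnesium alloy: M = 5.26 MN·m per $
  brass: M = 1.80 MN·m per $
  bronze: M = 1.76 MN·m per $
  tungsten: M = 0.521 MN·m per $
  PEEK: M = 0.0321 MN·m per $
The maximum is for concrete.

concrete, M = 329 MN·m per $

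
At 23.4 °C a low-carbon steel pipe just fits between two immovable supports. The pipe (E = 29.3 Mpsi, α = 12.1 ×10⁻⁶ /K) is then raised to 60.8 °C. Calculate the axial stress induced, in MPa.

91.4 MPa

E = 29.3 Mpsi = 202.0 GPa.
ΔT = 37.40 K. Constrained thermal stress σ = E·α·ΔT = 202.0×10³ MPa × 12.1×10⁻⁶ × 37.40 = 91.4 MPa (compressive).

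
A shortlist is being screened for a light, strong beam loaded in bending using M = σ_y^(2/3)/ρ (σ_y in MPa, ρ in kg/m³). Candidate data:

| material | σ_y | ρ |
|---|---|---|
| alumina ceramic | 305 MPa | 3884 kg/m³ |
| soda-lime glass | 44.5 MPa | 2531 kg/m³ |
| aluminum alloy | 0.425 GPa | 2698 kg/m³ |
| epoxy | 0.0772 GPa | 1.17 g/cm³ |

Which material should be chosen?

After converting to SI:
  alumina ceramic: σ_y = 305.0 MPa, ρ = 3884 kg/m³
  soda-lime glass: σ_y = 44.50 MPa, ρ = 2531 kg/m³
  aluminum alloy: σ_y = 425.0 MPa, ρ = 2698 kg/m³
  epoxy: σ_y = 77.20 MPa, ρ = 1170 kg/m³
  aluminum alloy: M = 21.0×10⁻³
  epoxy: M = 15.5×10⁻³
  alumina ceramic: M = 11.7×10⁻³
  soda-lime glass: M = 4.96×10⁻³
Aluminum alloy ranks first.

aluminum alloy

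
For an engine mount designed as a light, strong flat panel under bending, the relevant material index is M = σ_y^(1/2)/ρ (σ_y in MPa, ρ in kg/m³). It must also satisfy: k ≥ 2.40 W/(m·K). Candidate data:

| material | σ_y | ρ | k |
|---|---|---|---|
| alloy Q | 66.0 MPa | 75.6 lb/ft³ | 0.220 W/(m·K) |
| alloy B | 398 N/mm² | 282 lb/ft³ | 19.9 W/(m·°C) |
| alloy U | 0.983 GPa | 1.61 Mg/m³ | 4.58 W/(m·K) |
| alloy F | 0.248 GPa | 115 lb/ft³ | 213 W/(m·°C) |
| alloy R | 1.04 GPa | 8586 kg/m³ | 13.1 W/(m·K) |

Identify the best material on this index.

Screen on constraints: k ≥ 2.40 W/(m·K). Survivors: alloy B, alloy U, alloy F, alloy R.
Normalizing units and computing the index:
  alloy B: σ_y = 398.0 MPa, ρ = 4517 kg/m³
  alloy U: σ_y = 983.0 MPa, ρ = 1610 kg/m³
  alloy F: σ_y = 248.0 MPa, ρ = 1842 kg/m³
  alloy R: σ_y = 1040 MPa, ρ = 8586 kg/m³
  alloy U: M = 19.5×10⁻³
  alloy F: M = 8.55×10⁻³
  alloy B: M = 4.42×10⁻³
  alloy R: M = 3.76×10⁻³
Highest index: alloy U.

alloy U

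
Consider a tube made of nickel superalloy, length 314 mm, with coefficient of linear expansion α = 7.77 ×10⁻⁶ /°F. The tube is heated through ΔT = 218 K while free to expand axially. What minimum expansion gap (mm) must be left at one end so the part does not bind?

0.957 mm

Convert α: 7.77×10⁻⁶/°F × (9/5) = 14.0×10⁻⁶/K.
ΔL = α·L₀·ΔT = 14.0×10⁻⁶ × 314 mm × 218.0 K = 0.957 mm.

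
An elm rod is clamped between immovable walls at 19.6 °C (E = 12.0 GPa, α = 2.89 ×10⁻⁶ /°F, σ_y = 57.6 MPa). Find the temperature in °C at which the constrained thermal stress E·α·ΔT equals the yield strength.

942 °C

α = 2.89×10⁻⁶/°F × 9/5 = 5.20×10⁻⁶/K.
E·α·ΔT = 57.60 MPa ⇒ ΔT = 57.60 / (12.00×10³ × 5.20×10⁻⁶) = 922.7 K.
T = 19.6 + 922.7 = 942.3 °C.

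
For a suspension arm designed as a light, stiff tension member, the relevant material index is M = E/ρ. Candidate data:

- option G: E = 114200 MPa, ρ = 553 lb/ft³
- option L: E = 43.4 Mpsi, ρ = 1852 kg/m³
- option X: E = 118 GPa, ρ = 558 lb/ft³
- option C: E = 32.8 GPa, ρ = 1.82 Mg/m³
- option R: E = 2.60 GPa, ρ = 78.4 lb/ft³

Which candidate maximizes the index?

Convert each candidate to consistent units, then evaluate M:
  option G: E = 114.2 GPa, ρ = 8858 kg/m³
  option L: E = 299.2 GPa, ρ = 1852 kg/m³
  option X: E = 118.0 GPa, ρ = 8938 kg/m³
  option C: E = 32.80 GPa, ρ = 1820 kg/m³
  option R: E = 2.600 GPa, ρ = 1256 kg/m³
  option L: M = 162 MN·m/kg
  option C: M = 18.0 MN·m/kg
  option X: M = 13.2 MN·m/kg
  option G: M = 12.9 MN·m/kg
  option R: M = 2.07 MN·m/kg
Option L has the largest M.

option L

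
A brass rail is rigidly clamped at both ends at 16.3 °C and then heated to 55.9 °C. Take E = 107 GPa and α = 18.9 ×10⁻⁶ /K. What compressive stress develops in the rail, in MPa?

ΔT = 39.60 K. Constrained thermal stress σ = E·α·ΔT = 107.0×10³ MPa × 18.9×10⁻⁶ × 39.60 = 80.1 MPa (compressive).

80.1 MPa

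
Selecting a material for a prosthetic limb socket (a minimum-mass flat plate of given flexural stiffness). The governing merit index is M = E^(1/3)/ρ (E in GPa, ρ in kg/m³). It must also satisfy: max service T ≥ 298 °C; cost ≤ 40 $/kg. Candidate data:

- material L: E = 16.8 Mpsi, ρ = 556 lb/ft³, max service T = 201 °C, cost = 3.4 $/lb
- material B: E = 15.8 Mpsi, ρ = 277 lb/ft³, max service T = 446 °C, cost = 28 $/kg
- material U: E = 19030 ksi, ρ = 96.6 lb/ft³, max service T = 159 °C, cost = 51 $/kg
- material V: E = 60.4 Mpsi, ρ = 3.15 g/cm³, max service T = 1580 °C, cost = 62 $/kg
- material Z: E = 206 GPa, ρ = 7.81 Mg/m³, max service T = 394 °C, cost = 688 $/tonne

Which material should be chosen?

material B

Screen on constraints: max service T ≥ 298 °C; cost ≤ 40 $/kg. Survivors: material B, material Z.
In SI units:
  material B: E = 108.9 GPa, ρ = 4437 kg/m³
  material Z: E = 206.0 GPa, ρ = 7810 kg/m³
  material B: M = 1.08×10⁻³
  material Z: M = 0.756×10⁻³
Highest index: material B.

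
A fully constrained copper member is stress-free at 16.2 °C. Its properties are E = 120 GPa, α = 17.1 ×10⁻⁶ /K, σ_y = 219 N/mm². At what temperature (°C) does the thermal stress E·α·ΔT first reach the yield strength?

123 °C

σ_y = 219 N/mm² = 219.0 MPa.
E·α·ΔT = 219.0 MPa ⇒ ΔT = 219.0 / (120.0×10³ × 17.1×10⁻⁶) = 106.7 K.
T = 16.2 + 106.7 = 122.9 °C.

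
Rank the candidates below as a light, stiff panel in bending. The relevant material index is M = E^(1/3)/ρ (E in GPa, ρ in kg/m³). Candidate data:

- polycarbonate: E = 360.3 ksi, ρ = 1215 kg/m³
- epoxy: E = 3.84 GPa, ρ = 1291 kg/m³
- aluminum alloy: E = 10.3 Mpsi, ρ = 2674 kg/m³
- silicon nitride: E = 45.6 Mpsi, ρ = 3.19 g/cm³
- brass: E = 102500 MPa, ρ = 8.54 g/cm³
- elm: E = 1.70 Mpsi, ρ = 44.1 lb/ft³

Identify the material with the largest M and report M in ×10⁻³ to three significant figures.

elm, M = 3.22×10⁻³

Convert each candidate to consistent units, then evaluate M:
  polycarbonate: E = 2.484 GPa, ρ = 1215 kg/m³
  epoxy: E = 3.840 GPa, ρ = 1291 kg/m³
  aluminum alloy: E = 71.02 GPa, ρ = 2674 kg/m³
  silicon nitride: E = 314.4 GPa, ρ = 3190 kg/m³
  brass: E = 102.5 GPa, ρ = 8540 kg/m³
  elm: E = 11.72 GPa, ρ = 706.4 kg/m³
  elm: M = 3.22×10⁻³
  silicon nitride: M = 2.13×10⁻³
  aluminum alloy: M = 1.55×10⁻³
  epoxy: M = 1.21×10⁻³
  polycarbonate: M = 1.11×10⁻³
  brass: M = 0.548×10⁻³
Elm has the largest M.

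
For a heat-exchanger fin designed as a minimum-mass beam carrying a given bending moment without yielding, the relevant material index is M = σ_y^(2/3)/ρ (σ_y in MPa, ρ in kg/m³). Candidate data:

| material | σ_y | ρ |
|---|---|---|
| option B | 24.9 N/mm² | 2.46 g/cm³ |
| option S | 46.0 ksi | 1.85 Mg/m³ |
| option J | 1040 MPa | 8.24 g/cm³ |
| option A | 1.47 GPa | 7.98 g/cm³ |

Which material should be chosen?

After converting to SI:
  option B: σ_y = 24.90 MPa, ρ = 2460 kg/m³
  option S: σ_y = 317.2 MPa, ρ = 1850 kg/m³
  option J: σ_y = 1040 MPa, ρ = 8240 kg/m³
  option A: σ_y = 1470 MPa, ρ = 7980 kg/m³
  option S: M = 25.1×10⁻³
  option A: M = 16.2×10⁻³
  option J: M = 12.5×10⁻³
  option B: M = 3.47×10⁻³
Highest index: option S.

option S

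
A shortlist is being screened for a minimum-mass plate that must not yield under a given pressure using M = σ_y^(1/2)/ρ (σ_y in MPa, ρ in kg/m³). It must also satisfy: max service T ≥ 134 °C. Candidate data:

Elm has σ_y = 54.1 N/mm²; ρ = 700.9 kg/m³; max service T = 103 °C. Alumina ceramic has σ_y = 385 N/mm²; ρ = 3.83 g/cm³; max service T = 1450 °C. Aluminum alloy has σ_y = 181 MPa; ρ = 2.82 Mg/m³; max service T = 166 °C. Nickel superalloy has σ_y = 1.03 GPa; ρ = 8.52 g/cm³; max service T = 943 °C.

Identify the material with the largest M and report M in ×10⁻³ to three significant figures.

alumina ceramic, M = 5.12×10⁻³

Screen on constraints: max service T ≥ 134 °C. Survivors: alumina ceramic, aluminum alloy, nickel superalloy.
In SI units:
  alumina ceramic: σ_y = 385.0 MPa, ρ = 3830 kg/m³
  aluminum alloy: σ_y = 181.0 MPa, ρ = 2820 kg/m³
  nickel superalloy: σ_y = 1030 MPa, ρ = 8520 kg/m³
  alumina ceramic: M = 5.12×10⁻³
  aluminum alloy: M = 4.77×10⁻³
  nickel superalloy: M = 3.77×10⁻³
Alumina ceramic ranks first.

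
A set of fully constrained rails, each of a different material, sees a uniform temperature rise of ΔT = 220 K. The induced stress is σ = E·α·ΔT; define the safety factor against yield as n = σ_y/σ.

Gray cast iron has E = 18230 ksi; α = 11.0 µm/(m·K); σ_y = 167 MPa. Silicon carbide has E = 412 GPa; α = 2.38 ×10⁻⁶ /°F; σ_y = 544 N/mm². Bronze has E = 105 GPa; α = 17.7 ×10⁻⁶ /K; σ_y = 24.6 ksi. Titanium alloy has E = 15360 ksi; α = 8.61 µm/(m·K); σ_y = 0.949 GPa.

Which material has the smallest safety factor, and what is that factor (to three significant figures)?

bronze, n = 0.415

In consistent units (E in GPa, α in ×10⁻⁶/K, σ_y in MPa):
  gray cast iron: E = 125.7, α = 11.0, σ_y = 167.0 → σ = 304 MPa, n = 0.549
  silicon carbide: E = 412.0, α = 4.28, σ_y = 544.0 → σ = 388 MPa, n = 1.40
  bronze: E = 105.0, α = 17.7, σ_y = 169.6 → σ = 409 MPa, n = 0.415
  titanium alloy: E = 105.9, α = 8.61, σ_y = 949.0 → σ = 201 MPa, n = 4.73
Bronze has the lowest safety factor, n = 0.415.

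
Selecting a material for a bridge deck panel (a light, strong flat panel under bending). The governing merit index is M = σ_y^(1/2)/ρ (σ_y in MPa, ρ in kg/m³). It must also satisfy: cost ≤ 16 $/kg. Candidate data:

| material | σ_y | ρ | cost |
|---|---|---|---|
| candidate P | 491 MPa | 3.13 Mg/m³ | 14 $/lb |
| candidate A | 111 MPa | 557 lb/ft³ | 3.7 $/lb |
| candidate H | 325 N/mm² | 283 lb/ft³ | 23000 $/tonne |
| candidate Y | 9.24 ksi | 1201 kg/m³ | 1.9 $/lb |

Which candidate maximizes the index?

Screen on constraints: cost ≤ 16 $/kg. Survivors: candidate A, candidate Y.
In SI units:
  candidate A: σ_y = 111.0 MPa, ρ = 8922 kg/m³
  candidate Y: σ_y = 63.71 MPa, ρ = 1201 kg/m³
  candidate Y: M = 6.65×10⁻³
  candidate A: M = 1.18×10⁻³
Candidate Y has the largest M.

candidate Y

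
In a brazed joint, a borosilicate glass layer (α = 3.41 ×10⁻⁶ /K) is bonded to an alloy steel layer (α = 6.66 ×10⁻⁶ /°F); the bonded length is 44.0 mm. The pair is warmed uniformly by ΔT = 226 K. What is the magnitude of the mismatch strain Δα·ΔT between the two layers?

alloy steel: α = 6.66×10⁻⁶/°F × 9/5 = 12.0×10⁻⁶/K.
Δα = |3.41 − 12.0|×10⁻⁶/K = 8.58×10⁻⁶/K.
Mismatch strain = Δα·ΔT = 8.58×10⁻⁶ × 226.0 = 1.94×10⁻³.

1.94×10⁻³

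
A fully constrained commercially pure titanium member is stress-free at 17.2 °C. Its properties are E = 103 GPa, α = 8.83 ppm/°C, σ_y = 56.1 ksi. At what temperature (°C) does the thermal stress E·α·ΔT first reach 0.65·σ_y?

σ_y = 56.1 ksi = 386.8 MPa.
E·α·ΔT = 251.4 MPa ⇒ ΔT = 251.4 / (103.0×10³ × 8.83×10⁻⁶) = 276.4 K.
T = 17.2 + 276.4 = 293.6 °C.

294 °C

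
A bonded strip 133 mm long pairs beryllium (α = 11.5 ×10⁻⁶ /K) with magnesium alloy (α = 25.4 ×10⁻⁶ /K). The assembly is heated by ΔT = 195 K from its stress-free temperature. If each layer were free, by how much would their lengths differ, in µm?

Δα = |11.5 − 25.4|×10⁻⁶/K = 13.9×10⁻⁶/K.
ΔL_mismatch = Δα·L·ΔT = 13.9×10⁻⁶ × 133.0 mm × 195.0 K = 360 µm.

360 µm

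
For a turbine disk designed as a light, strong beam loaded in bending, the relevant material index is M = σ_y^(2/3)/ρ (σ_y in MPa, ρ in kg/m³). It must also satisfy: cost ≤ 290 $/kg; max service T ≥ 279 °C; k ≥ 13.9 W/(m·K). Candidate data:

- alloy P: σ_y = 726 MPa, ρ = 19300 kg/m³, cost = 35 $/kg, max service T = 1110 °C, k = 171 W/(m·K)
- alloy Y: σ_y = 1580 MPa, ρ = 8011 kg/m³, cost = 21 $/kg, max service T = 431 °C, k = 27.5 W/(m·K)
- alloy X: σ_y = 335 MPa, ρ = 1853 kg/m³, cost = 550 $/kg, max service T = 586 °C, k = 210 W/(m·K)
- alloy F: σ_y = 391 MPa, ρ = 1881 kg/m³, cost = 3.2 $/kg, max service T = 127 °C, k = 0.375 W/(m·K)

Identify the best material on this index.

Screen on constraints: cost ≤ 290 $/kg; max service T ≥ 279 °C; k ≥ 13.9 W/(m·K). Survivors: alloy P, alloy Y.
Per-candidate index values:
  alloy Y: M = 16.9×10⁻³
  alloy P: M = 4.19×10⁻³
Alloy Y has the largest M.

alloy Y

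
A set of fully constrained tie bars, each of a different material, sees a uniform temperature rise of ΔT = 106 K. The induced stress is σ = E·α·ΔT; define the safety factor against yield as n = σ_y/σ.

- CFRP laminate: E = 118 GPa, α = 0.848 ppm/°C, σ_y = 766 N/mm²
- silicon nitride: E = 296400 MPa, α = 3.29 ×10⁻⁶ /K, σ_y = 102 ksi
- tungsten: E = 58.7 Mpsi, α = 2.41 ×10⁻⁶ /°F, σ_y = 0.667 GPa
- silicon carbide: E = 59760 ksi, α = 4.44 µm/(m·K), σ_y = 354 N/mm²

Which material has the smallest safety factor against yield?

In consistent units (E in GPa, α in ×10⁻⁶/K, σ_y in MPa):
  CFRP laminate: E = 118.0, α = 0.848, σ_y = 766.0 → σ = 10.6 MPa, n = 72.2
  silicon nitride: E = 296.4, α = 3.29, σ_y = 703.3 → σ = 103 MPa, n = 6.80
  tungsten: E = 404.7, α = 4.34, σ_y = 667.0 → σ = 186 MPa, n = 3.58
  silicon carbide: E = 412.0, α = 4.44, σ_y = 354.0 → σ = 194 MPa, n = 1.83
The minimum is silicon carbide at n = 1.83.

silicon carbide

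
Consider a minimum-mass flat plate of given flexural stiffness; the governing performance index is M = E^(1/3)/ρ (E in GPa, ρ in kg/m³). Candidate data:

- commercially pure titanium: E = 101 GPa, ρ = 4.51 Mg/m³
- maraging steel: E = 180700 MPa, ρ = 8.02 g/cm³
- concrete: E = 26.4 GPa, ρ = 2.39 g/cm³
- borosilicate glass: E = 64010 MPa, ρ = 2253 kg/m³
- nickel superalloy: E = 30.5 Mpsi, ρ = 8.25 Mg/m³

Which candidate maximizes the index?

Putting every candidate on a common basis:
  commercially pure titanium: E = 101.0 GPa, ρ = 4510 kg/m³
  maraging steel: E = 180.7 GPa, ρ = 8020 kg/m³
  concrete: E = 26.40 GPa, ρ = 2390 kg/m³
  borosilicate glass: E = 64.01 GPa, ρ = 2253 kg/m³
  nickel superalloy: E = 210.3 GPa, ρ = 8250 kg/m³
  borosilicate glass: M = 1.78×10⁻³
  concrete: M = 1.25×10⁻³
  commercially pure titanium: M = 1.03×10⁻³
  nickel superalloy: M = 0.721×10⁻³
  maraging steel: M = 0.705×10⁻³
Borosilicate glass ranks first.

borosilicate glass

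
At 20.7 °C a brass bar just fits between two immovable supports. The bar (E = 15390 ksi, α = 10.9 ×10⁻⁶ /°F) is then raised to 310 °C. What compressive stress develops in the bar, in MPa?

E = 15390 ksi = 106.1 GPa.
α = 10.9×10⁻⁶/°F × 9/5 = 19.6×10⁻⁶/K.
ΔT = 289.3 K. Constrained thermal stress σ = E·α·ΔT = 106.1×10³ MPa × 19.6×10⁻⁶ × 289.3 = 602 MPa (compressive).

602 MPa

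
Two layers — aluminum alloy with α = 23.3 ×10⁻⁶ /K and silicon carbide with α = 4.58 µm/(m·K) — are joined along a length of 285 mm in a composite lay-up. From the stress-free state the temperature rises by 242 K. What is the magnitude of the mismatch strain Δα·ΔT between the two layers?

4.53×10⁻³

Δα = |23.3 − 4.58|×10⁻⁶/K = 18.7×10⁻⁶/K.
Mismatch strain = Δα·ΔT = 18.7×10⁻⁶ × 242.0 = 4.53×10⁻³.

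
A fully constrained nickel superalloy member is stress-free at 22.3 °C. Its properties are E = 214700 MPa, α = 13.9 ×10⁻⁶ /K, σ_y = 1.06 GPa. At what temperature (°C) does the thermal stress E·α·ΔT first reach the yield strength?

377 °C

E = 214700 MPa = 214.7 GPa.
σ_y = 1.06 GPa = 1060 MPa.
E·α·ΔT = 1060 MPa ⇒ ΔT = 1060 / (214.7×10³ × 13.9×10⁻⁶) = 355.2 K.
T = 22.3 + 355.2 = 377.5 °C.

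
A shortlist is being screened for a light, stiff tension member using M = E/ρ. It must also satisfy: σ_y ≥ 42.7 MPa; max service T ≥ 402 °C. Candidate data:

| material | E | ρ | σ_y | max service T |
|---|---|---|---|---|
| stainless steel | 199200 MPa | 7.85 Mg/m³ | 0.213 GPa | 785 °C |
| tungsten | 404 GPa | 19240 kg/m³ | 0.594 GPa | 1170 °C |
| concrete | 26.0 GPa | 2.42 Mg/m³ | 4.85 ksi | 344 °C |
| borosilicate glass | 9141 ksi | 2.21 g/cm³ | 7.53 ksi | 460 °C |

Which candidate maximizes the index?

borosilicate glass

Screen on constraints: σ_y ≥ 42.7 MPa; max service T ≥ 402 °C. Survivors: stainless steel, tungsten, borosilicate glass.
Putting every candidate on a common basis:
  stainless steel: E = 199.2 GPa, ρ = 7850 kg/m³
  tungsten: E = 404.0 GPa, ρ = 19240 kg/m³
  borosilicate glass: E = 63.02 GPa, ρ = 2210 kg/m³
  borosilicate glass: M = 28.5 MN·m/kg
  stainless steel: M = 25.4 MN·m/kg
  tungsten: M = 21.0 MN·m/kg
The maximum is for borosilicate glass.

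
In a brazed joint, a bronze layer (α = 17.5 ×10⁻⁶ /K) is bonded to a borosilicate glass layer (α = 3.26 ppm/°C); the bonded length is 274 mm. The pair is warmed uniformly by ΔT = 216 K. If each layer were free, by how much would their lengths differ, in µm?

Δα = |17.5 − 3.26|×10⁻⁶/K = 14.2×10⁻⁶/K.
ΔL_mismatch = Δα·L·ΔT = 14.2×10⁻⁶ × 274.0 mm × 216.0 K = 843 µm.

843 µm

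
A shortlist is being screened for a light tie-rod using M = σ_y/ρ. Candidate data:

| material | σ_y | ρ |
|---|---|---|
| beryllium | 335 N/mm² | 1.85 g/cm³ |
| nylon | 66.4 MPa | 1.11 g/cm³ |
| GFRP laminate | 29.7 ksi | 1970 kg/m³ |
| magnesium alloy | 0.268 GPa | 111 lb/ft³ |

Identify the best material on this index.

beryllium

After converting to SI:
  beryllium: σ_y = 335.0 MPa, ρ = 1850 kg/m³
  nylon: σ_y = 66.40 MPa, ρ = 1110 kg/m³
  GFRP laminate: σ_y = 204.8 MPa, ρ = 1970 kg/m³
  magnesium alloy: σ_y = 268.0 MPa, ρ = 1778 kg/m³
  beryllium: M = 181 kN·m/kg
  magnesium alloy: M = 151 kN·m/kg
  GFRP laminate: M = 104 kN·m/kg
  nylon: M = 59.8 kN·m/kg
Beryllium ranks first.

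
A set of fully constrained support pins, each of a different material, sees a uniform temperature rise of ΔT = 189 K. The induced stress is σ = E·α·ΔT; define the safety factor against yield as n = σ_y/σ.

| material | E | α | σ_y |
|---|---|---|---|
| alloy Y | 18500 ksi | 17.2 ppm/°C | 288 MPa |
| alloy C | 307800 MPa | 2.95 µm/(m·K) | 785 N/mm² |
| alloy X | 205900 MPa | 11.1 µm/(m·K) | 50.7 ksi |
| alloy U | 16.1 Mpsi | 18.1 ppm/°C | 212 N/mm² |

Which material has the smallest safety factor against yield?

alloy U

With everything in SI (GPa, ×10⁻⁶/K, MPa):
  alloy Y: E = 127.6, α = 17.2, σ_y = 288.0 → σ = 415 MPa, n = 0.695
  alloy C: E = 307.8, α = 2.95, σ_y = 785.0 → σ = 172 MPa, n = 4.57
  alloy X: E = 205.9, α = 11.1, σ_y = 349.6 → σ = 432 MPa, n = 0.809
  alloy U: E = 111.0, α = 18.1, σ_y = 212.0 → σ = 380 MPa, n = 0.558
Alloy U has the lowest safety factor, n = 0.558.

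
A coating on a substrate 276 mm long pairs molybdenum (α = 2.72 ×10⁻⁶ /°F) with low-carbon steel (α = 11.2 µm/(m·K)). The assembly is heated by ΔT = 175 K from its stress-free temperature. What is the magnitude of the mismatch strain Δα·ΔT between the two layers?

molybdenum: α = 2.72×10⁻⁶/°F × 9/5 = 4.90×10⁻⁶/K.
Δα = |4.90 − 11.2|×10⁻⁶/K = 6.30×10⁻⁶/K.
Mismatch strain = Δα·ΔT = 6.30×10⁻⁶ × 175.0 = 1.10×10⁻³.

1.10×10⁻³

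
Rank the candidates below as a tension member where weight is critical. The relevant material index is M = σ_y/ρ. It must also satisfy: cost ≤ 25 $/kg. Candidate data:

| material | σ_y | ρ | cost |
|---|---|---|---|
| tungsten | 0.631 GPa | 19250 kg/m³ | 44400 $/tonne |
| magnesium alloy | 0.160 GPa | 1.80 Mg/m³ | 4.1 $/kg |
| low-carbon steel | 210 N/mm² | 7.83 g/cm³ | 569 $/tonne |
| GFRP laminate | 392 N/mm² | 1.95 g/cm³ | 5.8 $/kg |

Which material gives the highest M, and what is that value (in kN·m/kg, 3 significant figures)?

Screen on constraints: cost ≤ 25 $/kg. Survivors: magnesium alloy, low-carbon steel, GFRP laminate.
Convert each candidate to consistent units, then evaluate M:
  magnesium alloy: σ_y = 160.0 MPa, ρ = 1800 kg/m³
  low-carbon steel: σ_y = 210.0 MPa, ρ = 7830 kg/m³
  GFRP laminate: σ_y = 392.0 MPa, ρ = 1950 kg/m³
  GFRP laminate: M = 201 kN·m/kg
  magnesium alloy: M = 88.9 kN·m/kg
  low-carbon steel: M = 26.8 kN·m/kg
The maximum is for GFRP laminate.

GFRP laminate, M = 201 kN·m/kg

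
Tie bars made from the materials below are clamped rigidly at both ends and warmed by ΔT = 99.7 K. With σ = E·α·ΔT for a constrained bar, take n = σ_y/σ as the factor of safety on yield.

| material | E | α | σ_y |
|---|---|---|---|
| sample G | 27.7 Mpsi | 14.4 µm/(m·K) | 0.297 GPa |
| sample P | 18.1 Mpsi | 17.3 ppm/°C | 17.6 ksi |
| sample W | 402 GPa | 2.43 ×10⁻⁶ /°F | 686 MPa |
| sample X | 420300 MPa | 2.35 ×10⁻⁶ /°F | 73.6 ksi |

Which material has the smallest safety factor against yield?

Per material, after unit conversion:
  sample G: E = 191.0, α = 14.4, σ_y = 297.0 → σ = 274 MPa, n = 1.08
  sample P: E = 124.8, α = 17.3, σ_y = 121.3 → σ = 215 MPa, n = 0.564
  sample W: E = 402.0, α = 4.37, σ_y = 686.0 → σ = 175 MPa, n = 3.91
  sample X: E = 420.3, α = 4.23, σ_y = 507.5 → σ = 177 MPa, n = 2.86
The minimum is sample P at n = 0.564.

sample P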